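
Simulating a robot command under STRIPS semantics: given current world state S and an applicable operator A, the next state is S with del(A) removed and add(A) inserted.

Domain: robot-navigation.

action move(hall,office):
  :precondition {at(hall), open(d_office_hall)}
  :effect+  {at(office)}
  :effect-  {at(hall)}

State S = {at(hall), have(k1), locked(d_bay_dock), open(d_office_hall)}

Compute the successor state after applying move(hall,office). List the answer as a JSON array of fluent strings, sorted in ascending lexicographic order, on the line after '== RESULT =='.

Compute (S \ del) ∪ add:
  pre ⊆ S: {at(hall), open(d_office_hall)} ⊆ S  — applicable
  S \ del = {have(k1), locked(d_bay_dock), open(d_office_hall)}
  ∪ add   = {at(office), have(k1), locked(d_bay_dock), open(d_office_hall)}

== RESULT ==
["at(office)", "have(k1)", "locked(d_bay_dock)", "open(d_office_hall)"]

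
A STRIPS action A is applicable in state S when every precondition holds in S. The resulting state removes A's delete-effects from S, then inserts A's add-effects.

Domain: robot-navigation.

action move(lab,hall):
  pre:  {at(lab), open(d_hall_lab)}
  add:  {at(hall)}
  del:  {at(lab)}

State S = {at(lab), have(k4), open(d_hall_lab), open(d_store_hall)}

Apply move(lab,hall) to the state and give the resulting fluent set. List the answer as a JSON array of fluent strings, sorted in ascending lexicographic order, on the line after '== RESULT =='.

Progress:
  pre ⊆ S: {at(lab), open(d_hall_lab)} ⊆ S  — applicable
  S \ del = {have(k4), open(d_hall_lab), open(d_store_hall)}
  ∪ add   = {at(hall), have(k4), open(d_hall_lab), open(d_store_hall)}

== RESULT ==
["at(hall)", "have(k4)", "open(d_hall_lab)", "open(d_store_hall)"]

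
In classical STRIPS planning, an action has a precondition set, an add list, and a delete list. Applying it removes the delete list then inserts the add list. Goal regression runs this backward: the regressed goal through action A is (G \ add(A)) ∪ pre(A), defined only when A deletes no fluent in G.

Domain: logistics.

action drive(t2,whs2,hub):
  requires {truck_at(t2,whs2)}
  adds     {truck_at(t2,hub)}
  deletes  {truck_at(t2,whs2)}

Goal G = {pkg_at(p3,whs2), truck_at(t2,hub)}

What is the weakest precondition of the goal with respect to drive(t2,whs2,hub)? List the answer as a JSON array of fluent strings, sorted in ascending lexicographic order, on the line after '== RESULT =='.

Regress:
  G ∩ del = {}  (empty — regression defined)
  G \ add = {pkg_at(p3,whs2), truck_at(t2,hub)} \ {truck_at(t2,hub)} = {pkg_at(p3,whs2)}
  ∪ pre   = {pkg_at(p3,whs2)} ∪ {truck_at(t2,whs2)}
          = {pkg_at(p3,whs2), truck_at(t2,whs2)}

== RESULT ==
["pkg_at(p3,whs2)", "truck_at(t2,whs2)"]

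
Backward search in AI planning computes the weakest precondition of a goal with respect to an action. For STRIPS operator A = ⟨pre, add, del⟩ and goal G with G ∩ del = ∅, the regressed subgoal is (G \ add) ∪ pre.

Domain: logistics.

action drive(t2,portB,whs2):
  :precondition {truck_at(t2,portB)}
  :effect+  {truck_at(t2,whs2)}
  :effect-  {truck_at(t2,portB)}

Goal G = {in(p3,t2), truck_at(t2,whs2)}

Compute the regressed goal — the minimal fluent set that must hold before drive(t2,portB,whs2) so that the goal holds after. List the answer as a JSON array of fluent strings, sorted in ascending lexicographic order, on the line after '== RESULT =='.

Compute (G \ add) ∪ pre:
  G ∩ del = {}  (empty — regression defined)
  G \ add = {in(p3,t2), truck_at(t2,whs2)} \ {truck_at(t2,whs2)} = {in(p3,t2)}
  ∪ pre   = {in(p3,t2)} ∪ {truck_at(t2,portB)}
          = {in(p3,t2), truck_at(t2,portB)}

== RESULT ==
["in(p3,t2)", "truck_at(t2,portB)"]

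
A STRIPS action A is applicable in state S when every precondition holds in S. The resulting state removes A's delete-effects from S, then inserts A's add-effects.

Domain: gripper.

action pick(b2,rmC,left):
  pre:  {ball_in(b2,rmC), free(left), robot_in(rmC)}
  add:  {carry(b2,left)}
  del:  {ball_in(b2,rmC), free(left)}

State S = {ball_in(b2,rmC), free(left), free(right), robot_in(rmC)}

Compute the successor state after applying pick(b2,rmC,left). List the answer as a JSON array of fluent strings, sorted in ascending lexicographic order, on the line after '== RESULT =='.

Progress:
  pre ⊆ S: {ball_in(b2,rmC), free(left), robot_in(rmC)} ⊆ S  — applicable
  S \ del = {free(right), robot_in(rmC)}
  ∪ add   = {carry(b2,left), free(right), robot_in(rmC)}

== RESULT ==
["carry(b2,left)", "free(right)", "robot_in(rmC)"]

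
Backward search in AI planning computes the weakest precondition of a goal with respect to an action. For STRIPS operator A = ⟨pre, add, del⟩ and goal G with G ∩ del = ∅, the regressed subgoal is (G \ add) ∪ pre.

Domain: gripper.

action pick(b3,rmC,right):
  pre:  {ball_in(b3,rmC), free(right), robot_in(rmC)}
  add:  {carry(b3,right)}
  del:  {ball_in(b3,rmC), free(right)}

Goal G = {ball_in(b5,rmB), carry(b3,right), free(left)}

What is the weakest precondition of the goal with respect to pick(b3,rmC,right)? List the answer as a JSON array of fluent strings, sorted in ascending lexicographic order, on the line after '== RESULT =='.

Compute (G \ add) ∪ pre:
  G ∩ del = {}  (empty — regression defined)
  G \ add = {ball_in(b5,rmB), carry(b3,right), free(left)} \ {carry(b3,right)} = {ball_in(b5,rmB), free(left)}
  ∪ pre   = {ball_in(b5,rmB), free(left)} ∪ {ball_in(b3,rmC), free(right), robot_in(rmC)}
          = {ball_in(b3,rmC), ball_in(b5,rmB), free(left), free(right), robot_in(rmC)}

== RESULT ==
["ball_in(b3,rmC)", "ball_in(b5,rmB)", "free(left)", "free(right)", "robot_in(rmC)"]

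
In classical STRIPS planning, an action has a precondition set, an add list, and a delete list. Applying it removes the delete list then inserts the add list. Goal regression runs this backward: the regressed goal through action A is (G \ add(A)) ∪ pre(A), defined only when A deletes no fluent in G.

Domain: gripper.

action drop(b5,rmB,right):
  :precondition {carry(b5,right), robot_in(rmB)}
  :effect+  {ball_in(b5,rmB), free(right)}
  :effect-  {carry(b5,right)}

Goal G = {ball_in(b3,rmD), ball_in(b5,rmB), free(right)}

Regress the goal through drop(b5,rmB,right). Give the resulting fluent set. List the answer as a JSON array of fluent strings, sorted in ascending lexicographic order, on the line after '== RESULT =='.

Regress:
  G ∩ del = {}  (empty — regression defined)
  G \ add = {ball_in(b3,rmD), ball_in(b5,rmB), free(right)} \ {ball_in(b5,rmB), free(right)} = {ball_in(b3,rmD)}
  ∪ pre   = {ball_in(b3,rmD)} ∪ {carry(b5,right), robot_in(rmB)}
          = {ball_in(b3,rmD), carry(b5,right), robot_in(rmB)}

== RESULT ==
["ball_in(b3,rmD)", "carry(b5,right)", "robot_in(rmB)"]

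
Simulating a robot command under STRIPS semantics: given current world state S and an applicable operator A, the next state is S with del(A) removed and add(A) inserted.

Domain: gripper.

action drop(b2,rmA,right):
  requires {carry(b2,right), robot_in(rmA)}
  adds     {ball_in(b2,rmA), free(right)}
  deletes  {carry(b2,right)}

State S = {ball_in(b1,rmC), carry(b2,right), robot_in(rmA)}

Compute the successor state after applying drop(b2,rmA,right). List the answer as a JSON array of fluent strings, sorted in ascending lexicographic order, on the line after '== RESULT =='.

Progress:
  pre ⊆ S: {carry(b2,right), robot_in(rmA)} ⊆ S  — applicable
  S \ del = {ball_in(b1,rmC), robot_in(rmA)}
  ∪ add   = {ball_in(b1,rmC), ball_in(b2,rmA), free(right), robot_in(rmA)}

== RESULT ==
["ball_in(b1,rmC)", "ball_in(b2,rmA)", "free(right)", "robot_in(rmA)"]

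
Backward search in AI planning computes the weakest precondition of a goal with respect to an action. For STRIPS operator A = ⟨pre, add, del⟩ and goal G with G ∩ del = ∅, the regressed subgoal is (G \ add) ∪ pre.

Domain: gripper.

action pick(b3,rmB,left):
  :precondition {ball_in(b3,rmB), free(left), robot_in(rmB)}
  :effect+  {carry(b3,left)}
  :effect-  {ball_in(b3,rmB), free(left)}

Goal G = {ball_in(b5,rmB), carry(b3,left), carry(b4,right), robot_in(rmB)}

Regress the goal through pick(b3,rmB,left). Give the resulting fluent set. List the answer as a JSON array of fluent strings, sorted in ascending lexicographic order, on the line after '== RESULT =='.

Regress:
  G ∩ del = {}  (empty — regression defined)
  G \ add = {ball_in(b5,rmB), carry(b3,left), carry(b4,right), robot_in(rmB)} \ {carry(b3,left)} = {ball_in(b5,rmB), carry(b4,right), robot_in(rmB)}
  ∪ pre   = {ball_in(b5,rmB), carry(b4,right), robot_in(rmB)} ∪ {ball_in(b3,rmB), free(left), robot_in(rmB)}
          = {ball_in(b3,rmB), ball_in(b5,rmB), carry(b4,right), free(left), robot_in(rmB)}

== RESULT ==
["ball_in(b3,rmB)", "ball_in(b5,rmB)", "carry(b4,right)", "free(left)", "robot_in(rmB)"]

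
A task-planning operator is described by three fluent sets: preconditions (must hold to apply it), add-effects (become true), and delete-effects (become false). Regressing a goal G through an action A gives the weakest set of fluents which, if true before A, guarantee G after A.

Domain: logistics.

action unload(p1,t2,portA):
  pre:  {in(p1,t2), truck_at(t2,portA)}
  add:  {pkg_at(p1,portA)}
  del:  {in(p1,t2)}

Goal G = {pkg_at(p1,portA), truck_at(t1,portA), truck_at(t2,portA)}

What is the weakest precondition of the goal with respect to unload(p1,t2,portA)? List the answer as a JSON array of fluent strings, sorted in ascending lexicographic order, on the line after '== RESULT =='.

Compute (G \ add) ∪ pre:
  G ∩ del = {}  (empty — regression defined)
  G \ add = {pkg_at(p1,portA), truck_at(t1,portA), truck_at(t2,portA)} \ {pkg_at(p1,portA)} = {truck_at(t1,portA), truck_at(t2,portA)}
  ∪ pre   = {truck_at(t1,portA), truck_at(t2,portA)} ∪ {in(p1,t2), truck_at(t2,portA)}
          = {in(p1,t2), truck_at(t1,portA), truck_at(t2,portA)}

== RESULT ==
["in(p1,t2)", "truck_at(t1,portA)", "truck_at(t2,portA)"]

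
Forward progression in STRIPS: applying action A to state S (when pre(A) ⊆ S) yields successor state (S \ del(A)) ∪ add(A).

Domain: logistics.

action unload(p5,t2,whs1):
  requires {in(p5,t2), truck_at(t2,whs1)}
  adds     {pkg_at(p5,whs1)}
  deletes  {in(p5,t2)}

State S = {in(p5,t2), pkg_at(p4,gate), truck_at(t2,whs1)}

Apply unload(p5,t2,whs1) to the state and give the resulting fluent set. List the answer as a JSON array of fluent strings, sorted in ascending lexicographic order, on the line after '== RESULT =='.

Compute (S \ del) ∪ add:
  pre ⊆ S: {in(p5,t2), truck_at(t2,whs1)} ⊆ S  — applicable
  S \ del = {pkg_at(p4,gate), truck_at(t2,whs1)}
  ∪ add   = {pkg_at(p4,gate), pkg_at(p5,whs1), truck_at(t2,whs1)}

== RESULT ==
["pkg_at(p4,gate)", "pkg_at(p5,whs1)", "truck_at(t2,whs1)"]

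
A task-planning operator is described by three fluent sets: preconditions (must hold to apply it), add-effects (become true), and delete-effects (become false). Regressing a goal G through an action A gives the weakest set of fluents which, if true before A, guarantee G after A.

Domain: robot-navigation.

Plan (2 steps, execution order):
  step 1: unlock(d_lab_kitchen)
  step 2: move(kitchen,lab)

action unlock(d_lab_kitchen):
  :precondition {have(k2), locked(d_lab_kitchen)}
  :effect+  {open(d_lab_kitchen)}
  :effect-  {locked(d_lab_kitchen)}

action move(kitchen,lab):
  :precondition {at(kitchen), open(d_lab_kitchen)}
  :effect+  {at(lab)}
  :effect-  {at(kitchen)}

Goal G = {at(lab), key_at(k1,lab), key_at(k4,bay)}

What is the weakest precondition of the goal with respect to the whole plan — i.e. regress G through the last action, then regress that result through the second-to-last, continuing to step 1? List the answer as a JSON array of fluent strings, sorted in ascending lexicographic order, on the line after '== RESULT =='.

Regress step by step:
  through step 2 (move(kitchen,lab)): drop {at(lab)}, keep {key_at(k1,lab), key_at(k4,bay)}, require {at(kitchen), open(d_lab_kitchen)}
    → {at(kitchen), key_at(k1,lab), key_at(k4,bay), open(d_lab_kitchen)}
  through step 1 (unlock(d_lab_kitchen)): drop {open(d_lab_kitchen)}, keep {at(kitchen), key_at(k1,lab), key_at(k4,bay)}, require {have(k2), locked(d_lab_kitchen)}
    → {at(kitchen), have(k2), key_at(k1,lab), key_at(k4,bay), locked(d_lab_kitchen)}

== RESULT ==
["at(kitchen)", "have(k2)", "key_at(k1,lab)", "key_at(k4,bay)", "locked(d_lab_kitchen)"]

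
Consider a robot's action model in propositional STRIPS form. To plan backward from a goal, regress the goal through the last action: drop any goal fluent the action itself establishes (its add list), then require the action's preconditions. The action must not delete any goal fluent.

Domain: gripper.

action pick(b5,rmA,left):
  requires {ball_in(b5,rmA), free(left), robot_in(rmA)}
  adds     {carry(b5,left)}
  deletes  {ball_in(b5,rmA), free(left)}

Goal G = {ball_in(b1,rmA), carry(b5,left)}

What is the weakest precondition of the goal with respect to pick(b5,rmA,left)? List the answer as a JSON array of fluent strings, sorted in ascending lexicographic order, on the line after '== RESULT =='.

Compute (G \ add) ∪ pre:
  G ∩ del = {}  (empty — regression defined)
  G \ add = {ball_in(b1,rmA), carry(b5,left)} \ {carry(b5,left)} = {ball_in(b1,rmA)}
  ∪ pre   = {ball_in(b1,rmA)} ∪ {ball_in(b5,rmA), free(left), robot_in(rmA)}
          = {ball_in(b1,rmA), ball_in(b5,rmA), free(left), robot_in(rmA)}

== RESULT ==
["ball_in(b1,rmA)", "ball_in(b5,rmA)", "free(left)", "robot_in(rmA)"]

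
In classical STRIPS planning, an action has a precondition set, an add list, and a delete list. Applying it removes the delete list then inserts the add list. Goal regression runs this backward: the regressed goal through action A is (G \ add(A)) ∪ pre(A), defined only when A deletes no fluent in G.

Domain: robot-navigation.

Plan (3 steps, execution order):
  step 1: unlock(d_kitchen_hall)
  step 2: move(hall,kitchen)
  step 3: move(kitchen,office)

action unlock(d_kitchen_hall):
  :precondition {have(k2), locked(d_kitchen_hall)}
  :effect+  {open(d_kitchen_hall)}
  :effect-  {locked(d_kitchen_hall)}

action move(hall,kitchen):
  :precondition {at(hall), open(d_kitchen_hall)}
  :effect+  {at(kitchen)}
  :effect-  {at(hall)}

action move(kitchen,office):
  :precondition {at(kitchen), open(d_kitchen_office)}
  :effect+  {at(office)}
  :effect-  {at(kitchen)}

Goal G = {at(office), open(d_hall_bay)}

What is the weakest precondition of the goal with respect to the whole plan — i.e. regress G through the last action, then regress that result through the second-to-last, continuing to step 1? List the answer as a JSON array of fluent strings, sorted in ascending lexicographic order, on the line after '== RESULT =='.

Regress step by step:
  through step 3 (move(kitchen,office)): drop {at(office)}, keep {open(d_hall_bay)}, require {at(kitchen), open(d_kitchen_office)}
    → {at(kitchen), open(d_hall_bay), open(d_kitchen_office)}
  through step 2 (move(hall,kitchen)): drop {at(kitchen)}, keep {open(d_hall_bay), open(d_kitchen_office)}, require {at(hall), open(d_kitchen_hall)}
    → {at(hall), open(d_hall_bay), open(d_kitchen_hall), open(d_kitchen_office)}
  through step 1 (unlock(d_kitchen_hall)): drop {open(d_kitchen_hall)}, keep {at(hall), open(d_hall_bay), open(d_kitchen_office)}, require {have(k2), locked(d_kitchen_hall)}
    → {at(hall), have(k2), locked(d_kitchen_hall), open(d_hall_bay), open(d_kitchen_office)}

== RESULT ==
["at(hall)", "have(k2)", "locked(d_kitchen_hall)", "open(d_hall_bay)", "open(d_kitchen_office)"]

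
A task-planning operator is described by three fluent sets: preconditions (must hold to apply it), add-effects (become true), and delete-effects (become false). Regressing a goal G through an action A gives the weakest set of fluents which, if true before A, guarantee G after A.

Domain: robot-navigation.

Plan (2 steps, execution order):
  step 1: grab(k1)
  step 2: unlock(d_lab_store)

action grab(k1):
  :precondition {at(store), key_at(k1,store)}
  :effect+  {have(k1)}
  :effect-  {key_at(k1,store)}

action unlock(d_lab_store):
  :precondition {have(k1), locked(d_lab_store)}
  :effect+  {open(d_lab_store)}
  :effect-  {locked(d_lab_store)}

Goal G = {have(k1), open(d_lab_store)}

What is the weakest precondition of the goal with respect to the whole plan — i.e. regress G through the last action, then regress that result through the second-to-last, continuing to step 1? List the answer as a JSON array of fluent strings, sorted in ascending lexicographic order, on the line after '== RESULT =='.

Regress step by step:
  through step 2 (unlock(d_lab_store)): drop {open(d_lab_store)}, keep {have(k1)}, require {have(k1), locked(d_lab_store)}
    → {have(k1), locked(d_lab_store)}
  through step 1 (grab(k1)): drop {have(k1)}, keep {locked(d_lab_store)}, require {at(store), key_at(k1,store)}
    → {at(store), key_at(k1,store), locked(d_lab_store)}

== RESULT ==
["at(store)", "key_at(k1,store)", "locked(d_lab_store)"]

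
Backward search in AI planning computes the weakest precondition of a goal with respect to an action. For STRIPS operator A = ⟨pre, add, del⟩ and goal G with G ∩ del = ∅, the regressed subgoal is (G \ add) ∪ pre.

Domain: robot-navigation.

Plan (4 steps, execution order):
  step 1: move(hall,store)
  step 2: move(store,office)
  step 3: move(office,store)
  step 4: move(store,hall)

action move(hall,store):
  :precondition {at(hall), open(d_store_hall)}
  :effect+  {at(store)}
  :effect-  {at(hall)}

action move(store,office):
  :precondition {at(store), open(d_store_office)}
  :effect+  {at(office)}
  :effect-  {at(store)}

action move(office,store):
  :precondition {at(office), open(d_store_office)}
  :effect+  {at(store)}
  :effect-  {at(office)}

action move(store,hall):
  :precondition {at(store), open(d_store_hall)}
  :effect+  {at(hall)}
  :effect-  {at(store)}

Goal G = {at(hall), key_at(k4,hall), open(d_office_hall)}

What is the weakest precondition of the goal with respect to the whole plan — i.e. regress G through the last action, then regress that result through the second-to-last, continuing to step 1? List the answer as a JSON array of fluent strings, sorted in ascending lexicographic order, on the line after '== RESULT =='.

Work backward from the goal:
  through step 4 (move(store,hall)): drop {at(hall)}, keep {key_at(k4,hall), open(d_office_hall)}, require {at(store), open(d_store_hall)}
    → {at(store), key_at(k4,hall), open(d_office_hall), open(d_store_hall)}
  through step 3 (move(office,store)): drop {at(store)}, keep {key_at(k4,hall), open(d_office_hall), open(d_store_hall)}, require {at(office), open(d_store_office)}
    → {at(office), key_at(k4,hall), open(d_office_hall), open(d_store_hall), open(d_store_office)}
  through step 2 (move(store,office)): drop {at(office)}, keep {key_at(k4,hall), open(d_office_hall), open(d_store_hall), open(d_store_office)}, require {at(store), open(d_store_office)}
    → {at(store), key_at(k4,hall), open(d_office_hall), open(d_store_hall), open(d_store_office)}
  through step 1 (move(hall,store)): drop {at(store)}, keep {key_at(k4,hall), open(d_office_hall), open(d_store_hall), open(d_store_office)}, require {at(hall), open(d_store_hall)}
    → {at(hall), key_at(k4,hall), open(d_office_hall), open(d_store_hall), open(d_store_office)}

== RESULT ==
["at(hall)", "key_at(k4,hall)", "open(d_office_hall)", "open(d_store_hall)", "open(d_store_office)"]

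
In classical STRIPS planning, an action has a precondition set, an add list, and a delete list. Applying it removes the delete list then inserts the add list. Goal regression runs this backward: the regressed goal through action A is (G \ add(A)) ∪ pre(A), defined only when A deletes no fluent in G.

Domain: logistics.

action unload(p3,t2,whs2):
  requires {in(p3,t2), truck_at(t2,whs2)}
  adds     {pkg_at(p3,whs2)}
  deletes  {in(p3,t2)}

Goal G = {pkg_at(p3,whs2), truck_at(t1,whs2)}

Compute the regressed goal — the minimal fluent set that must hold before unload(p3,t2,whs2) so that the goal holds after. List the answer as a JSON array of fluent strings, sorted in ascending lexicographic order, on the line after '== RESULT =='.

Regress:
  G ∩ del = {}  (empty — regression defined)
  G \ add = {pkg_at(p3,whs2), truck_at(t1,whs2)} \ {pkg_at(p3,whs2)} = {truck_at(t1,whs2)}
  ∪ pre   = {truck_at(t1,whs2)} ∪ {in(p3,t2), truck_at(t2,whs2)}
          = {in(p3,t2), truck_at(t1,whs2), truck_at(t2,whs2)}

== RESULT ==
["in(p3,t2)", "truck_at(t1,whs2)", "truck_at(t2,whs2)"]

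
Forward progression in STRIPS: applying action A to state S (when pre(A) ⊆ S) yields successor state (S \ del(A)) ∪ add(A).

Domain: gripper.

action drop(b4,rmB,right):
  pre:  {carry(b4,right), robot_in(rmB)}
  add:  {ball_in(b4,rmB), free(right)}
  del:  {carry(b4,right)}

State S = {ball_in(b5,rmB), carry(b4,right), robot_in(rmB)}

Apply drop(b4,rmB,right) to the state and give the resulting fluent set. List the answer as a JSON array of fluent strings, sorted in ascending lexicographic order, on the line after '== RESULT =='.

Progress:
  pre ⊆ S: {carry(b4,right), robot_in(rmB)} ⊆ S  — applicable
  S \ del = {ball_in(b5,rmB), robot_in(rmB)}
  ∪ add   = {ball_in(b4,rmB), ball_in(b5,rmB), free(right), robot_in(rmB)}

== RESULT ==
["ball_in(b4,rmB)", "ball_in(b5,rmB)", "free(right)", "robot_in(rmB)"]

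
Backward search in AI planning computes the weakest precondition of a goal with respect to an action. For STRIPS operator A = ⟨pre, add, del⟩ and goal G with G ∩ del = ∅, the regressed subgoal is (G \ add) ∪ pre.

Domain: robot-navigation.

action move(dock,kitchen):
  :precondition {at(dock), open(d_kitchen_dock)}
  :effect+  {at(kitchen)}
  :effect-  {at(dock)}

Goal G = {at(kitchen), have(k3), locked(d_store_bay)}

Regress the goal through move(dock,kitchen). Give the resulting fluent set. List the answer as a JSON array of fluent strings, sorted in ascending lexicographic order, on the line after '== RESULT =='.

Compute (G \ add) ∪ pre:
  G ∩ del = {}  (empty — regression defined)
  G \ add = {at(kitchen), have(k3), locked(d_store_bay)} \ {at(kitchen)} = {have(k3), locked(d_store_bay)}
  ∪ pre   = {have(k3), locked(d_store_bay)} ∪ {at(dock), open(d_kitchen_dock)}
          = {at(dock), have(k3), locked(d_store_bay), open(d_kitchen_dock)}

== RESULT ==
["at(dock)", "have(k3)", "locked(d_store_bay)", "open(d_kitchen_dock)"]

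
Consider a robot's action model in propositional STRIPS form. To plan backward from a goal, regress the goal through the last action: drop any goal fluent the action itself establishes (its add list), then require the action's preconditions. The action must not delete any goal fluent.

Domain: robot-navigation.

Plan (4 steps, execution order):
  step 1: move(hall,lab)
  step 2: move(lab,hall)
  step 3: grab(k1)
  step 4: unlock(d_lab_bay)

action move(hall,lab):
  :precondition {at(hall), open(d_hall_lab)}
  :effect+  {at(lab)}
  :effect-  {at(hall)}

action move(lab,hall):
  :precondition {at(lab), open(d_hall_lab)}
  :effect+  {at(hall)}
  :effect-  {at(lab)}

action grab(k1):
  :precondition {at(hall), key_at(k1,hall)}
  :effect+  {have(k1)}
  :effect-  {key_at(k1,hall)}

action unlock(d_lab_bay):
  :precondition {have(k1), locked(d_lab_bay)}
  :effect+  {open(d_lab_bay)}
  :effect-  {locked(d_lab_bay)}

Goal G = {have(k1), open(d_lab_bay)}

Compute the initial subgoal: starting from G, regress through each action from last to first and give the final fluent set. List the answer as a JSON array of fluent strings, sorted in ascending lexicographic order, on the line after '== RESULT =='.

Regress step by step:
  through step 4 (unlock(d_lab_bay)): drop {open(d_lab_bay)}, keep {have(k1)}, require {have(k1), locked(d_lab_bay)}
    → {have(k1), locked(d_lab_bay)}
  through step 3 (grab(k1)): drop {have(k1)}, keep {locked(d_lab_bay)}, require {at(hall), key_at(k1,hall)}
    → {at(hall), key_at(k1,hall), locked(d_lab_bay)}
  through step 2 (move(lab,hall)): drop {at(hall)}, keep {key_at(k1,hall), locked(d_lab_bay)}, require {at(lab), open(d_hall_lab)}
    → {at(lab), key_at(k1,hall), locked(d_lab_bay), open(d_hall_lab)}
  through step 1 (move(hall,lab)): drop {at(lab)}, keep {key_at(k1,hall), locked(d_lab_bay), open(d_hall_lab)}, require {at(hall), open(d_hall_lab)}
    → {at(hall), key_at(k1,hall), locked(d_lab_bay), open(d_hall_lab)}

== RESULT ==
["at(hall)", "key_at(k1,hall)", "locked(d_lab_bay)", "open(d_hall_lab)"]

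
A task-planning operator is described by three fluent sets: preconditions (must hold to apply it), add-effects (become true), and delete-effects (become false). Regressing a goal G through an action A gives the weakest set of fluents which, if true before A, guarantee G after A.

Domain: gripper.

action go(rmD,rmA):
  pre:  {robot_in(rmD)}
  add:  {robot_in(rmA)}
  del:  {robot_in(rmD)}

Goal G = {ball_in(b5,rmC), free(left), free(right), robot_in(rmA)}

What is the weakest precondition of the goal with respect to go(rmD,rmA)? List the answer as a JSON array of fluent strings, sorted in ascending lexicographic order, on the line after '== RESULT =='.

Compute (G \ add) ∪ pre:
  G ∩ del = {}  (empty — regression defined)
  G \ add = {ball_in(b5,rmC), free(left), free(right), robot_in(rmA)} \ {robot_in(rmA)} = {ball_in(b5,rmC), free(left), free(right)}
  ∪ pre   = {ball_in(b5,rmC), free(left), free(right)} ∪ {robot_in(rmD)}
          = {ball_in(b5,rmC), free(left), free(right), robot_in(rmD)}

== RESULT ==
["ball_in(b5,rmC)", "free(left)", "free(right)", "robot_in(rmD)"]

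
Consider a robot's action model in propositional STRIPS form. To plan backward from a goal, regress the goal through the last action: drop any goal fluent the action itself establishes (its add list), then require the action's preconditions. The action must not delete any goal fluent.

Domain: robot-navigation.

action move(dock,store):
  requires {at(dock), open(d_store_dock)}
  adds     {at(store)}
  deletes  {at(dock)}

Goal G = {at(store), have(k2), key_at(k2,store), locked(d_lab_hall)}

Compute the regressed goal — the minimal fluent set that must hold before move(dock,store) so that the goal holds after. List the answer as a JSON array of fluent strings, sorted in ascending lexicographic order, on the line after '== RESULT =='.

Regress:
  G ∩ del = {}  (empty — regression defined)
  G \ add = {at(store), have(k2), key_at(k2,store), locked(d_lab_hall)} \ {at(store)} = {have(k2), key_at(k2,store), locked(d_lab_hall)}
  ∪ pre   = {have(k2), key_at(k2,store), locked(d_lab_hall)} ∪ {at(dock), open(d_store_dock)}
          = {at(dock), have(k2), key_at(k2,store), locked(d_lab_hall), open(d_store_dock)}

== RESULT ==
["at(dock)", "have(k2)", "key_at(k2,store)", "locked(d_lab_hall)", "open(d_store_dock)"]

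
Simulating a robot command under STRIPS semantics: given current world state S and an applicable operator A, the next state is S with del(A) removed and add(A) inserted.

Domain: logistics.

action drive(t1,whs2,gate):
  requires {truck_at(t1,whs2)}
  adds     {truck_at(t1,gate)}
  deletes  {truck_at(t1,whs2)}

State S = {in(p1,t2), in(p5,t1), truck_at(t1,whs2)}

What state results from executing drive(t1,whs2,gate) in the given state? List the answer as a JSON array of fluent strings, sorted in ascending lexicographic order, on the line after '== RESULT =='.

Progress:
  pre ⊆ S: {truck_at(t1,whs2)} ⊆ S  — applicable
  S \ del = {in(p1,t2), in(p5,t1)}
  ∪ add   = {in(p1,t2), in(p5,t1), truck_at(t1,gate)}

== RESULT ==
["in(p1,t2)", "in(p5,t1)", "truck_at(t1,gate)"]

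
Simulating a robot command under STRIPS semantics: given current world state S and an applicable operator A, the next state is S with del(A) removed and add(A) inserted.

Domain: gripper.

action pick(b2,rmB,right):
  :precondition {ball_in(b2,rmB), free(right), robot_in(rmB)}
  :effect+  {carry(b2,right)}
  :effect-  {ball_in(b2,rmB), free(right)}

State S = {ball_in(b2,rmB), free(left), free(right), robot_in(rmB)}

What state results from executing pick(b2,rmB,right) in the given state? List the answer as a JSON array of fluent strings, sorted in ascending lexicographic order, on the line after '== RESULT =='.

Compute (S \ del) ∪ add:
  pre ⊆ S: {ball_in(b2,rmB), free(right), robot_in(rmB)} ⊆ S  — applicable
  S \ del = {free(left), robot_in(rmB)}
  ∪ add   = {carry(b2,right), free(left), robot_in(rmB)}

== RESULT ==
["carry(b2,right)", "free(left)", "robot_in(rmB)"]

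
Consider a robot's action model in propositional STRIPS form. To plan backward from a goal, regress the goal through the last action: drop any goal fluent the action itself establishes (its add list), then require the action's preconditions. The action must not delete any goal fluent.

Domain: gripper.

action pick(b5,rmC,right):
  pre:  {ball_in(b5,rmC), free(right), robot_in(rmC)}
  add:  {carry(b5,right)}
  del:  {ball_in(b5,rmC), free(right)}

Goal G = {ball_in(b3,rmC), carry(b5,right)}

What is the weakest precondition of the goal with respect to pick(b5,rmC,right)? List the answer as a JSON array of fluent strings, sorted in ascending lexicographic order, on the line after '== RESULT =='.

Compute (G \ add) ∪ pre:
  G ∩ del = {}  (empty — regression defined)
  G \ add = {ball_in(b3,rmC), carry(b5,right)} \ {carry(b5,right)} = {ball_in(b3,rmC)}
  ∪ pre   = {ball_in(b3,rmC)} ∪ {ball_in(b5,rmC), free(right), robot_in(rmC)}
          = {ball_in(b3,rmC), ball_in(b5,rmC), free(right), robot_in(rmC)}

== RESULT ==
["ball_in(b3,rmC)", "ball_in(b5,rmC)", "free(right)", "robot_in(rmC)"]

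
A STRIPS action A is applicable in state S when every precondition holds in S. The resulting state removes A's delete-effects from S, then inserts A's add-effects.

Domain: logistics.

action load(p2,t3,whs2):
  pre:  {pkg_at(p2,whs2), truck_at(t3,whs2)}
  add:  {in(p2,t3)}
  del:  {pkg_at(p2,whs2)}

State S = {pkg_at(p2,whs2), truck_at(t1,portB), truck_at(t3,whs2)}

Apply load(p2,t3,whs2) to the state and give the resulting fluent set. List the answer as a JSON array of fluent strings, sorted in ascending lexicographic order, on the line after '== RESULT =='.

Compute (S \ del) ∪ add:
  pre ⊆ S: {pkg_at(p2,whs2), truck_at(t3,whs2)} ⊆ S  — applicable
  S \ del = {truck_at(t1,portB), truck_at(t3,whs2)}
  ∪ add   = {in(p2,t3), truck_at(t1,portB), truck_at(t3,whs2)}

== RESULT ==
["in(p2,t3)", "truck_at(t1,portB)", "truck_at(t3,whs2)"]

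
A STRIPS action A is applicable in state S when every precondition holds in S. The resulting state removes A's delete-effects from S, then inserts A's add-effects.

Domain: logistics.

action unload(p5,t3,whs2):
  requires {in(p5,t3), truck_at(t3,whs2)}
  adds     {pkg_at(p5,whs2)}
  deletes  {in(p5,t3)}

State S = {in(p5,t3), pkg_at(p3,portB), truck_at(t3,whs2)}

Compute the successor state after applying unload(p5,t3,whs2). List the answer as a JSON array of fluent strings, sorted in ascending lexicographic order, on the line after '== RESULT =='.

Progress:
  pre ⊆ S: {in(p5,t3), truck_at(t3,whs2)} ⊆ S  — applicable
  S \ del = {pkg_at(p3,portB), truck_at(t3,whs2)}
  ∪ add   = {pkg_at(p3,portB), pkg_at(p5,whs2), truck_at(t3,whs2)}

== RESULT ==
["pkg_at(p3,portB)", "pkg_at(p5,whs2)", "truck_at(t3,whs2)"]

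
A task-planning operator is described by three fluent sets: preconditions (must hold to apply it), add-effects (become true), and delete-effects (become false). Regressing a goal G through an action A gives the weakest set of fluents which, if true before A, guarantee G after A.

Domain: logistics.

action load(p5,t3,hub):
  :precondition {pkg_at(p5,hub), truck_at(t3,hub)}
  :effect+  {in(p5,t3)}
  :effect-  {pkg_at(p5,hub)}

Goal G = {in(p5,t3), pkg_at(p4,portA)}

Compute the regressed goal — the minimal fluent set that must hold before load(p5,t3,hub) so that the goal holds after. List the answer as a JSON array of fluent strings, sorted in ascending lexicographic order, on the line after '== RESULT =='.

Compute (G \ add) ∪ pre:
  G ∩ del = {}  (empty — regression defined)
  G \ add = {in(p5,t3), pkg_at(p4,portA)} \ {in(p5,t3)} = {pkg_at(p4,portA)}
  ∪ pre   = {pkg_at(p4,portA)} ∪ {pkg_at(p5,hub), truck_at(t3,hub)}
          = {pkg_at(p4,portA), pkg_at(p5,hub), truck_at(t3,hub)}

== RESULT ==
["pkg_at(p4,portA)", "pkg_at(p5,hub)", "truck_at(t3,hub)"]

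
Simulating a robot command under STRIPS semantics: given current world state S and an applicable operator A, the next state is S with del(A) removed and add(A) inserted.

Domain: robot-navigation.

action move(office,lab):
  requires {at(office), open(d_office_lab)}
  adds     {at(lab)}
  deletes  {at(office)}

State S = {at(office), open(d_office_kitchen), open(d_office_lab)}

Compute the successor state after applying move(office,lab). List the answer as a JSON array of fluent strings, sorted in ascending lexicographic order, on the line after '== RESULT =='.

Compute (S \ del) ∪ add:
  pre ⊆ S: {at(office), open(d_office_lab)} ⊆ S  — applicable
  S \ del = {open(d_office_kitchen), open(d_office_lab)}
  ∪ add   = {at(lab), open(d_office_kitchen), open(d_office_lab)}

== RESULT ==
["at(lab)", "open(d_office_kitchen)", "open(d_office_lab)"]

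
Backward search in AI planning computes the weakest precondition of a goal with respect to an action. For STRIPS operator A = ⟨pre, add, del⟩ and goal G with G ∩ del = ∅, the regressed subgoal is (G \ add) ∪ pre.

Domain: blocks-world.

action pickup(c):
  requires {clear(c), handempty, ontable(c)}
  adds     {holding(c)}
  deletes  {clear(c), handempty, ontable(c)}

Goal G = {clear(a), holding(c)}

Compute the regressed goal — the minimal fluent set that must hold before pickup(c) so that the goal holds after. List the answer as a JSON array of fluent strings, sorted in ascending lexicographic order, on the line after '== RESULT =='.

Regress:
  G ∩ del = {}  (empty — regression defined)
  G \ add = {clear(a), holding(c)} \ {holding(c)} = {clear(a)}
  ∪ pre   = {clear(a)} ∪ {clear(c), handempty, ontable(c)}
          = {clear(a), clear(c), handempty, ontable(c)}

== RESULT ==
["clear(a)", "clear(c)", "handempty", "ontable(c)"]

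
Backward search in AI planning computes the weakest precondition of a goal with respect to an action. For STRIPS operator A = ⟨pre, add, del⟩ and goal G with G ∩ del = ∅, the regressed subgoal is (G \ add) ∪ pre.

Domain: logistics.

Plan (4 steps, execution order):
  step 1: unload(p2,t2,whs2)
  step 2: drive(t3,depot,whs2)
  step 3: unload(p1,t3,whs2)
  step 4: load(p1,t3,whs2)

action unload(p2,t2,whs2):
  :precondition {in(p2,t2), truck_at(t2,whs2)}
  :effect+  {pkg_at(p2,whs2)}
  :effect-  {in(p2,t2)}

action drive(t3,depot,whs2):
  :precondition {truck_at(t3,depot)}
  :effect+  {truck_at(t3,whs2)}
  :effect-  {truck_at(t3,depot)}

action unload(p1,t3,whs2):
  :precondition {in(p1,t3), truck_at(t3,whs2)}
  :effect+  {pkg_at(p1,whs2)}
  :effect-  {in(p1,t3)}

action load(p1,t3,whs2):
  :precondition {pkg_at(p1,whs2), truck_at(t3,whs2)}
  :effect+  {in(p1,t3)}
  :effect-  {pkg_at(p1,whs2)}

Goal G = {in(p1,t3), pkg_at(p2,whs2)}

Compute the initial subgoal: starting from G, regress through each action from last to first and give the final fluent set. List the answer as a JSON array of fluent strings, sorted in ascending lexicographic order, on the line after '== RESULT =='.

Regress step by step:
  through step 4 (load(p1,t3,whs2)): drop {in(p1,t3)}, keep {pkg_at(p2,whs2)}, require {pkg_at(p1,whs2), truck_at(t3,whs2)}
    → {pkg_at(p1,whs2), pkg_at(p2,whs2), truck_at(t3,whs2)}
  through step 3 (unload(p1,t3,whs2)): drop {pkg_at(p1,whs2)}, keep {pkg_at(p2,whs2), truck_at(t3,whs2)}, require {in(p1,t3), truck_at(t3,whs2)}
    → {in(p1,t3), pkg_at(p2,whs2), truck_at(t3,whs2)}
  through step 2 (drive(t3,depot,whs2)): drop {truck_at(t3,whs2)}, keep {in(p1,t3), pkg_at(p2,whs2)}, require {truck_at(t3,depot)}
    → {in(p1,t3), pkg_at(p2,whs2), truck_at(t3,depot)}
  through step 1 (unload(p2,t2,whs2)): drop {pkg_at(p2,whs2)}, keep {in(p1,t3), truck_at(t3,depot)}, require {in(p2,t2), truck_at(t2,whs2)}
    → {in(p1,t3), in(p2,t2), truck_at(t2,whs2), truck_at(t3,depot)}

== RESULT ==
["in(p1,t3)", "in(p2,t2)", "truck_at(t2,whs2)", "truck_at(t3,depot)"]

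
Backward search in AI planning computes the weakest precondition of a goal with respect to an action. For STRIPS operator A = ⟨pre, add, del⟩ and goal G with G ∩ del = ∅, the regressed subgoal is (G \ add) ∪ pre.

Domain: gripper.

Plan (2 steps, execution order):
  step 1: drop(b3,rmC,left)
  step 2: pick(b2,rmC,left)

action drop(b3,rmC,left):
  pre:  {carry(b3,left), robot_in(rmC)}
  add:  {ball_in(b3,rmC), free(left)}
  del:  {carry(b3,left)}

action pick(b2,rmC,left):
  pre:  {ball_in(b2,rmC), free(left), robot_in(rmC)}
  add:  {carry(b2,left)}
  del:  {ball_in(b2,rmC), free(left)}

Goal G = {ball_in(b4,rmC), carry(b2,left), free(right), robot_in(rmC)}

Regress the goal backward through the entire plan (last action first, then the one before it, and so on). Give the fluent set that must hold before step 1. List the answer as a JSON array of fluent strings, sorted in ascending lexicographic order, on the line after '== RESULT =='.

Regress step by step:
  through step 2 (pick(b2,rmC,left)): drop {carry(b2,left)}, keep {ball_in(b4,rmC), free(right), robot_in(rmC)}, require {ball_in(b2,rmC), free(left), robot_in(rmC)}
    → {ball_in(b2,rmC), ball_in(b4,rmC), free(left), free(right), robot_in(rmC)}
  through step 1 (drop(b3,rmC,left)): drop {free(left)}, keep {ball_in(b2,rmC), ball_in(b4,rmC), free(right), robot_in(rmC)}, require {carry(b3,left), robot_in(rmC)}
    → {ball_in(b2,rmC), ball_in(b4,rmC), carry(b3,left), free(right), robot_in(rmC)}

== RESULT ==
["ball_in(b2,rmC)", "ball_in(b4,rmC)", "carry(b3,left)", "free(right)", "robot_in(rmC)"]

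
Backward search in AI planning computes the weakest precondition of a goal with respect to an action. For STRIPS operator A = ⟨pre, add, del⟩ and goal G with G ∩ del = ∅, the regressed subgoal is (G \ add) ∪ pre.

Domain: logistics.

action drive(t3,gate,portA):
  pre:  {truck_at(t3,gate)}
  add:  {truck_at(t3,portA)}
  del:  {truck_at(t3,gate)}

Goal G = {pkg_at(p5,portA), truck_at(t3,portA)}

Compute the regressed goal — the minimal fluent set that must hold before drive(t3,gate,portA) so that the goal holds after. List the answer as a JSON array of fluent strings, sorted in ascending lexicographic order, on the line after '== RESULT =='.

Regress:
  G ∩ del = {}  (empty — regression defined)
  G \ add = {pkg_at(p5,portA), truck_at(t3,portA)} \ {truck_at(t3,portA)} = {pkg_at(p5,portA)}
  ∪ pre   = {pkg_at(p5,portA)} ∪ {truck_at(t3,gate)}
          = {pkg_at(p5,portA), truck_at(t3,gate)}

== RESULT ==
["pkg_at(p5,portA)", "truck_at(t3,gate)"]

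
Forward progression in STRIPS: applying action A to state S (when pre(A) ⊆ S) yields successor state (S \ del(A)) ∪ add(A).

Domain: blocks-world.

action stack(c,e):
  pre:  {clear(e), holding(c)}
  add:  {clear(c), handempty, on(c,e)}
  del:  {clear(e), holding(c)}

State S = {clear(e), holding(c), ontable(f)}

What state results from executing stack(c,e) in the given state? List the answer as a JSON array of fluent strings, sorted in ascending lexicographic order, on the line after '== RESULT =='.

Progress:
  pre ⊆ S: {clear(e), holding(c)} ⊆ S  — applicable
  S \ del = {ontable(f)}
  ∪ add   = {clear(c), handempty, on(c,e), ontable(f)}

== RESULT ==
["clear(c)", "handempty", "on(c,e)", "ontable(f)"]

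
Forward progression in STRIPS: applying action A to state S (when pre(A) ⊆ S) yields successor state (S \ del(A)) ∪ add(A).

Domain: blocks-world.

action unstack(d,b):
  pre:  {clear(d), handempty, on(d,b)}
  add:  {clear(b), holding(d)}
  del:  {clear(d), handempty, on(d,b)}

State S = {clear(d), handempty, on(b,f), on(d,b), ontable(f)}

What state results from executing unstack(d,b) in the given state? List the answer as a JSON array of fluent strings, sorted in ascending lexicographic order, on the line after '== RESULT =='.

Compute (S \ del) ∪ add:
  pre ⊆ S: {clear(d), handempty, on(d,b)} ⊆ S  — applicable
  S \ del = {on(b,f), ontable(f)}
  ∪ add   = {clear(b), holding(d), on(b,f), ontable(f)}

== RESULT ==
["clear(b)", "holding(d)", "on(b,f)", "ontable(f)"]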